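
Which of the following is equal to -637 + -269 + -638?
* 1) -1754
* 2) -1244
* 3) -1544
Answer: 3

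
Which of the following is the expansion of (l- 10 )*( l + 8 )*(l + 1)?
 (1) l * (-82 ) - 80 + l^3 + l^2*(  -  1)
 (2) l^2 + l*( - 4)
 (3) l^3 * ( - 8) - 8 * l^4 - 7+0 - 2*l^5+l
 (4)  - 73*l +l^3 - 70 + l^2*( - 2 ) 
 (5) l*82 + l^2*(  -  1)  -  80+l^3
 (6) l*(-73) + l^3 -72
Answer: 1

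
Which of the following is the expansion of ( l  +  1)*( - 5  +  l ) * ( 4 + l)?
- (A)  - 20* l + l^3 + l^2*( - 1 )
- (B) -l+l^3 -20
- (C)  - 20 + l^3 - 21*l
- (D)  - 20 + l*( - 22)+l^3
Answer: C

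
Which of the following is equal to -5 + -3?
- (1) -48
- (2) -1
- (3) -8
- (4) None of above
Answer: 3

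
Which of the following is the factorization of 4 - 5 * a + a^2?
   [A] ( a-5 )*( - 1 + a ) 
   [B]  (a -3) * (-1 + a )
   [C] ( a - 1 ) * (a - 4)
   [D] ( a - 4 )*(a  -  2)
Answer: C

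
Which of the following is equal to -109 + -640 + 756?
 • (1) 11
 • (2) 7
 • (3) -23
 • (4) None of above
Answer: 2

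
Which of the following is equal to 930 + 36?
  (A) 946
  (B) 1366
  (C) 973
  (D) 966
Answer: D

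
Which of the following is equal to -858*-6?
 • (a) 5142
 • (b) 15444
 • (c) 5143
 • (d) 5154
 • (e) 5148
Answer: e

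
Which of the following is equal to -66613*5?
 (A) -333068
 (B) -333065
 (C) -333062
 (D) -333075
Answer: B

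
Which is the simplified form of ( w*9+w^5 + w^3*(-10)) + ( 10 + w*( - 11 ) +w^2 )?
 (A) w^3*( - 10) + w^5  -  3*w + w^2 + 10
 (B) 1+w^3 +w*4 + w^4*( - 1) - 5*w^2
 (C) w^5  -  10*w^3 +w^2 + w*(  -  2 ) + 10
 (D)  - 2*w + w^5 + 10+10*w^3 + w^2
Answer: C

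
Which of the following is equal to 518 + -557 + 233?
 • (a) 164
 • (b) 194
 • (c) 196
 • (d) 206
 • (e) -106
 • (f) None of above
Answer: b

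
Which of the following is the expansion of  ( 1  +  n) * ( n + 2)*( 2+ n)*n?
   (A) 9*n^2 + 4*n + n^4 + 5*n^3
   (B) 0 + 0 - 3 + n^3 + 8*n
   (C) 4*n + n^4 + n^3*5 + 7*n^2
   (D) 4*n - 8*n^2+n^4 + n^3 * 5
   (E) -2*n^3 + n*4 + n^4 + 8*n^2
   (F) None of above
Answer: F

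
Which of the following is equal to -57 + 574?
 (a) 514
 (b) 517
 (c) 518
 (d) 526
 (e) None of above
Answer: b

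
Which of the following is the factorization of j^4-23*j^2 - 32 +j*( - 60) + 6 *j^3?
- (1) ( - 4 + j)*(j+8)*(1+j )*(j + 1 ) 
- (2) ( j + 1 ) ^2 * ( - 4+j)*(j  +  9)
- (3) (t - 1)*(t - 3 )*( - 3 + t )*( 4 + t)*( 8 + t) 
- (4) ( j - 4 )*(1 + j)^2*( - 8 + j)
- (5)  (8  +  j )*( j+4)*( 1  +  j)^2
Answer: 1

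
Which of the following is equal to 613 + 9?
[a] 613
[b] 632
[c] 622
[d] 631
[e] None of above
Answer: c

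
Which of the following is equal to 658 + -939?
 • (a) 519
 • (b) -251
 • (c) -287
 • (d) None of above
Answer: d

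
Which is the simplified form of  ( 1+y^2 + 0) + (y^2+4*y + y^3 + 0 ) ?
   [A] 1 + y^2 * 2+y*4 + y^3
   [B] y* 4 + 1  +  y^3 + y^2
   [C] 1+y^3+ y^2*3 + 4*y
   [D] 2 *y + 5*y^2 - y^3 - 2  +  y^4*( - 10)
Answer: A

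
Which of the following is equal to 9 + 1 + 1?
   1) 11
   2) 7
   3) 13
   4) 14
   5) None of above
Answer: 1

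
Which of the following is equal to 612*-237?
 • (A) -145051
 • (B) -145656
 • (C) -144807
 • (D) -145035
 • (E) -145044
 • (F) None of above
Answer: E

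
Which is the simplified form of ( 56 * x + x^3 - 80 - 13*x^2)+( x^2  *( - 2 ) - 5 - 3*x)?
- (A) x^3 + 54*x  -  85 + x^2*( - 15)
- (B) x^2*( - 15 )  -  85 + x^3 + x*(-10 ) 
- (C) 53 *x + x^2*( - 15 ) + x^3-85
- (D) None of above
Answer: C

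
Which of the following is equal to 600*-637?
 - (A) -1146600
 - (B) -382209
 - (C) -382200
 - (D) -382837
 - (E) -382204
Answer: C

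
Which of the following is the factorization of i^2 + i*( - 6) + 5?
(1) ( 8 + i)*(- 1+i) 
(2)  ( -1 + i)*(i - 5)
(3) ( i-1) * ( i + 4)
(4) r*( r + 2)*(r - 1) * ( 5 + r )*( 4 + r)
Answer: 2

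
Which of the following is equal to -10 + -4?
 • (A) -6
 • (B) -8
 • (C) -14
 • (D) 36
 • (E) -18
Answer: C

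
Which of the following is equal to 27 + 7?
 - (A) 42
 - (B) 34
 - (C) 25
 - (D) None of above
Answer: B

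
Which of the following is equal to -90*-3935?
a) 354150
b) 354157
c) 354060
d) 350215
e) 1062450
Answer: a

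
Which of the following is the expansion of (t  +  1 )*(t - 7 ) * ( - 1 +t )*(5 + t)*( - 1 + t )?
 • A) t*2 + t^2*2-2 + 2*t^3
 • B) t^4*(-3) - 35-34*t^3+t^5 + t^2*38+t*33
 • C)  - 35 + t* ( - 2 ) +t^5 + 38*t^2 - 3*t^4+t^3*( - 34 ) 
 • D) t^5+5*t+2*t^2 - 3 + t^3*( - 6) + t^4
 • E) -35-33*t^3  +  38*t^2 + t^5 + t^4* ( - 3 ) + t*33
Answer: B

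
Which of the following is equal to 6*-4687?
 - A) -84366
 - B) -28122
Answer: B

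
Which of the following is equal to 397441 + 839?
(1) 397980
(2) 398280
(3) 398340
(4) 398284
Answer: 2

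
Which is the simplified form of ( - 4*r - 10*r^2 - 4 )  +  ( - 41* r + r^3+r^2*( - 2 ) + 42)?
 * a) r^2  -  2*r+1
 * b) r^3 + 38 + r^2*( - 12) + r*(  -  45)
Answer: b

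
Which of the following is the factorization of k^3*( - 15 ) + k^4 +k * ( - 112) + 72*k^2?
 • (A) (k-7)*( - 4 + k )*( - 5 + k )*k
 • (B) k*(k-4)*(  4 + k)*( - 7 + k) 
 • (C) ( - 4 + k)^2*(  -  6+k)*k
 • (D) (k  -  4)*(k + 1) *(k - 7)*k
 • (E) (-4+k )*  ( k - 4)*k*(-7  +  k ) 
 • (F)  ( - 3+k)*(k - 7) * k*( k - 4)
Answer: E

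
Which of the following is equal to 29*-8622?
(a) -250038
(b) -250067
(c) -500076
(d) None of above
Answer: a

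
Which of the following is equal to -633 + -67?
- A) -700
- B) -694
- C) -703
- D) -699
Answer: A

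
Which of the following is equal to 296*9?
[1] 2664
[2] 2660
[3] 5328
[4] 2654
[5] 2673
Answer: 1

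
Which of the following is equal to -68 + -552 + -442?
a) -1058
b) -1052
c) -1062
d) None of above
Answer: c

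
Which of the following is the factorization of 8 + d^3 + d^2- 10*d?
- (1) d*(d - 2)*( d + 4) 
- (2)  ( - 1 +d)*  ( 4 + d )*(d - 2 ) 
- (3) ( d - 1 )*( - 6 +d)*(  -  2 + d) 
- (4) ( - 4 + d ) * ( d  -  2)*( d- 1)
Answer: 2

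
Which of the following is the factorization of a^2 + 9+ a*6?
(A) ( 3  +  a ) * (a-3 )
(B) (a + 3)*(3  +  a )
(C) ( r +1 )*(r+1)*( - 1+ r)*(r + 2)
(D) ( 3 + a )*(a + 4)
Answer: B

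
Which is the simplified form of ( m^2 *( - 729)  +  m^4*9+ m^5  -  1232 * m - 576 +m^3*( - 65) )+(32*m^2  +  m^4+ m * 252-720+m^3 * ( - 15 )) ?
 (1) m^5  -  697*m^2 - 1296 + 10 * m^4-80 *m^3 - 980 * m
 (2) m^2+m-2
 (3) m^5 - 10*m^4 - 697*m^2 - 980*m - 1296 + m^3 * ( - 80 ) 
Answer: 1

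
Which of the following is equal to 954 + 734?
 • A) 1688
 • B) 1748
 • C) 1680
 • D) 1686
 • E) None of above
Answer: A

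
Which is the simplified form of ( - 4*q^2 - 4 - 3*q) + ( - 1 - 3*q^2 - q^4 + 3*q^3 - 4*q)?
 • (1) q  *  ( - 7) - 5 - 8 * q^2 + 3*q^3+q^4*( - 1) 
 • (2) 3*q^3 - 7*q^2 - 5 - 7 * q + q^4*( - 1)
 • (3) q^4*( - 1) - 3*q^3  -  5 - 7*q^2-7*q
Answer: 2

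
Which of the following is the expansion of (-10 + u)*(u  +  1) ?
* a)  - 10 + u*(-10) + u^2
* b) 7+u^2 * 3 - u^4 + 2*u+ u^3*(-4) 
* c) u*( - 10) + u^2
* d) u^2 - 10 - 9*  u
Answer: d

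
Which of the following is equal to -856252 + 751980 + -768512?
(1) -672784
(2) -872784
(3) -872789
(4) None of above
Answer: 2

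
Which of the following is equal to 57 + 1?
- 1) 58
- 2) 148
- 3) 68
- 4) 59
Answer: 1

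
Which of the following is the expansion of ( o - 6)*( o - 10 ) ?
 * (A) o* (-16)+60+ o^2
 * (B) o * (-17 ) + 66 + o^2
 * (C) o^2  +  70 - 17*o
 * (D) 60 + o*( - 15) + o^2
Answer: A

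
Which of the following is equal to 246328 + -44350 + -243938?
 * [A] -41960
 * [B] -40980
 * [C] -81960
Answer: A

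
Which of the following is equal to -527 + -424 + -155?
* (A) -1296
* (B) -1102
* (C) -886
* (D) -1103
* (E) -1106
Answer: E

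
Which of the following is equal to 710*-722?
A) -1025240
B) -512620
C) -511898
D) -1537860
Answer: B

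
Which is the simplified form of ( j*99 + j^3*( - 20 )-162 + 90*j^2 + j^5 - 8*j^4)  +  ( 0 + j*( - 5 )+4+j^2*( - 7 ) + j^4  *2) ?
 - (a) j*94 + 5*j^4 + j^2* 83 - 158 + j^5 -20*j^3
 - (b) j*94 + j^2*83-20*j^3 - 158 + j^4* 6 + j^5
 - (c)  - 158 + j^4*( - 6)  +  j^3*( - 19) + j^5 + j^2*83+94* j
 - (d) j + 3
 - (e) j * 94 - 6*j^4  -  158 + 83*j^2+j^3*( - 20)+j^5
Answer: e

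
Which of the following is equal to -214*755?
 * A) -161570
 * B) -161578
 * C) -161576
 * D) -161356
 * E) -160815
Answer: A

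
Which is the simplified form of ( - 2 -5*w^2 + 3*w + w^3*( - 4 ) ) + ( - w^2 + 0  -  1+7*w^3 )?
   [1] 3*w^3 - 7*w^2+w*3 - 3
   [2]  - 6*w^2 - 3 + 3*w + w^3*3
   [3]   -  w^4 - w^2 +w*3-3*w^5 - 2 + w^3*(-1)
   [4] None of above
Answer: 2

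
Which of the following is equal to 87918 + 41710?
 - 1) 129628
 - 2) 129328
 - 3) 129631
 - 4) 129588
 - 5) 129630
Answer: 1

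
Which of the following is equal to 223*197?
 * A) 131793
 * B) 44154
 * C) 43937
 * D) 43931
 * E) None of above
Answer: D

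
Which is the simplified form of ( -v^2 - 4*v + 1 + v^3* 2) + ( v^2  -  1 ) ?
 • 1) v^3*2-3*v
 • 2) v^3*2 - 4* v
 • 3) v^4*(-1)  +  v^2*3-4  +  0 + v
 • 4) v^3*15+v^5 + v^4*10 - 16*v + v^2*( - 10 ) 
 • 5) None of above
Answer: 2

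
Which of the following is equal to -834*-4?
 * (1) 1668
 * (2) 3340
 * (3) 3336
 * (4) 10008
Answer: 3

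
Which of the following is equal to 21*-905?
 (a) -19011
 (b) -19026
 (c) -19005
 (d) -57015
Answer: c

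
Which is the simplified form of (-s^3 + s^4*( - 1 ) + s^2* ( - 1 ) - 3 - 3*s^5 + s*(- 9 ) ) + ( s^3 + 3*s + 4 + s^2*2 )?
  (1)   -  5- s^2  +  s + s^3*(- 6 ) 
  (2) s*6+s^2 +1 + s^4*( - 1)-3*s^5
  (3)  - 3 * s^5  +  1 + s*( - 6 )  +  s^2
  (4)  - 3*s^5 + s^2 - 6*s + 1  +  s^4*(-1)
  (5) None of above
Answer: 4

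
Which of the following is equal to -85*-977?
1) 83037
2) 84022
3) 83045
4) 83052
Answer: 3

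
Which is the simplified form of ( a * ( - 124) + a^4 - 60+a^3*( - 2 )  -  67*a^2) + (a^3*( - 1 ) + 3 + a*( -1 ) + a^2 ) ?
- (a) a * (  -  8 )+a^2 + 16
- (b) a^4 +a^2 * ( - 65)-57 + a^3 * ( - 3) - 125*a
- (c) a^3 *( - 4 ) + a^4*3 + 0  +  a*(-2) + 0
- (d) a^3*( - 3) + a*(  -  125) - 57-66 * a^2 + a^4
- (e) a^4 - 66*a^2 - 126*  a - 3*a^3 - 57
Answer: d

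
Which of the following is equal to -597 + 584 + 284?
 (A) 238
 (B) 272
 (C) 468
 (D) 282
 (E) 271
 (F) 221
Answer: E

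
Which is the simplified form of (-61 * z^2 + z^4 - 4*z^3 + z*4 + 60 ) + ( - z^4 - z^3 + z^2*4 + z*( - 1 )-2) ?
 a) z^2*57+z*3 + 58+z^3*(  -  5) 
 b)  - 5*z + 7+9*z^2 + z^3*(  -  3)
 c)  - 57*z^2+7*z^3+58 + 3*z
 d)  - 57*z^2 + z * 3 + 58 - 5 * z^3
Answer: d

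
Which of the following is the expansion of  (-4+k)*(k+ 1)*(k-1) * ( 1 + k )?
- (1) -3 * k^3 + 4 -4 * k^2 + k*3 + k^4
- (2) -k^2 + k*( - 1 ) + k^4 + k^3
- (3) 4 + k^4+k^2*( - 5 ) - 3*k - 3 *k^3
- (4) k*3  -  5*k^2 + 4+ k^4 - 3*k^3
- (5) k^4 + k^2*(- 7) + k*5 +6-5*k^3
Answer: 4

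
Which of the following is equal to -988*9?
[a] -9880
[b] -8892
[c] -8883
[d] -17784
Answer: b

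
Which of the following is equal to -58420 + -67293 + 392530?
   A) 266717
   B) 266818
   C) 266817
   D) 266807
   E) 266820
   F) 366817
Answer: C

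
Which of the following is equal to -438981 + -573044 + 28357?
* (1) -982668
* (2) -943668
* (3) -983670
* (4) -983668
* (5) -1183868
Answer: 4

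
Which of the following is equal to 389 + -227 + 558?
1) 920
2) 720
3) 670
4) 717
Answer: 2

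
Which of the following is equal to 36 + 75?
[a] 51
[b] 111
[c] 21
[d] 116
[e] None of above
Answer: b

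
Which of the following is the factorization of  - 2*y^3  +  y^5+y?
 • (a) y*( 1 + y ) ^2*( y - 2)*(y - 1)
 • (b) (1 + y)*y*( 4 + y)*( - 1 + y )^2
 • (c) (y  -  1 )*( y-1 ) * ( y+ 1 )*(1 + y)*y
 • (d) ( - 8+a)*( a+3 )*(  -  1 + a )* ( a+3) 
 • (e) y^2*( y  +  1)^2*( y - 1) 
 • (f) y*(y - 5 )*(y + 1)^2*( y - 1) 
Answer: c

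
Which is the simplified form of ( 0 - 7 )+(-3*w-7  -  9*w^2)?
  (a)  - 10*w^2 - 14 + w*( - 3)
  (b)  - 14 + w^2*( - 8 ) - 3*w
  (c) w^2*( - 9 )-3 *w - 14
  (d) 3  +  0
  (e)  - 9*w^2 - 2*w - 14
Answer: c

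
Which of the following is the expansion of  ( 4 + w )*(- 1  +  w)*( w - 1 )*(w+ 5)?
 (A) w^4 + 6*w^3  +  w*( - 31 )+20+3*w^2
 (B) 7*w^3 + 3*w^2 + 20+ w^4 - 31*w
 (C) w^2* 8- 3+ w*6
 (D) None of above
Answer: B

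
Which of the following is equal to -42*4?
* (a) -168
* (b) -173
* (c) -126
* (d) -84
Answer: a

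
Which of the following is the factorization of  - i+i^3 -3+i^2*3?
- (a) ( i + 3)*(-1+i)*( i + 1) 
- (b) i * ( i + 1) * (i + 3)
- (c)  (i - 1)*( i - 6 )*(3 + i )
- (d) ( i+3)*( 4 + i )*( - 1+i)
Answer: a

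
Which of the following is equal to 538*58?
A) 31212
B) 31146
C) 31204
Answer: C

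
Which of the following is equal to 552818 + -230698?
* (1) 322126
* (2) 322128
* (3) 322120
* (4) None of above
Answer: 3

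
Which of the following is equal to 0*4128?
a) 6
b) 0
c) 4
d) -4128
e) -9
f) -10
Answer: b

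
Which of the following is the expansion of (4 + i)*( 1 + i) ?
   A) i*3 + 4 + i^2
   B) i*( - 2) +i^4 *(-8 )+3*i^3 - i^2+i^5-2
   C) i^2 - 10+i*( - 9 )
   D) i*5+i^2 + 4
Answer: D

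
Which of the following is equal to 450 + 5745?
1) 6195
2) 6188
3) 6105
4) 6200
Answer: 1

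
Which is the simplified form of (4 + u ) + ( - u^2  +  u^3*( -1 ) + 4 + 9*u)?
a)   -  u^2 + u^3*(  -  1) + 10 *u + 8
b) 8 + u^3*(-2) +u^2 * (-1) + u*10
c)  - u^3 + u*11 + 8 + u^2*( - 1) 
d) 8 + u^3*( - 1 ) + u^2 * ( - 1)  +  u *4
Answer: a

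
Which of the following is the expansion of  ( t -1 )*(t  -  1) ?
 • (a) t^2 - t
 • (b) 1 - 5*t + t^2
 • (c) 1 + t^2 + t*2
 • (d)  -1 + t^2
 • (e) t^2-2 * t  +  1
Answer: e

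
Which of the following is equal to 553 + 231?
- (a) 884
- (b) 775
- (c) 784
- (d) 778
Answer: c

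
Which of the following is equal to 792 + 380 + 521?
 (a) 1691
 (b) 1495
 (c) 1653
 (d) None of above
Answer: d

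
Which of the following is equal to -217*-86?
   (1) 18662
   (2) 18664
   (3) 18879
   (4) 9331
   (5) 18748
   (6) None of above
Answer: 1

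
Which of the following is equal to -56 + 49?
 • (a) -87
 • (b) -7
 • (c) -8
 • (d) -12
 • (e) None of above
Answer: b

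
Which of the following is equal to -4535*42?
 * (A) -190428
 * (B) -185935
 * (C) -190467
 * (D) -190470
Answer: D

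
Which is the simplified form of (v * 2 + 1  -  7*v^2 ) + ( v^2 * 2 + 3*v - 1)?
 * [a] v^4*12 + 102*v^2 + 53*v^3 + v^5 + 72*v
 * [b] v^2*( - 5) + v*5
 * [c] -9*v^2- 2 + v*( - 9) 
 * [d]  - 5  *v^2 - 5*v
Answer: b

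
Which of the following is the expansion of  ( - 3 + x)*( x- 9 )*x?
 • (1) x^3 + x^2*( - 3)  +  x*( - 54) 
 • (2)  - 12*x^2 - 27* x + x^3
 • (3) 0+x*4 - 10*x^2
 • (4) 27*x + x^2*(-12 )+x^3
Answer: 4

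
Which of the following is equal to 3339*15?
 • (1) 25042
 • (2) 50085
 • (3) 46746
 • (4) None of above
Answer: 2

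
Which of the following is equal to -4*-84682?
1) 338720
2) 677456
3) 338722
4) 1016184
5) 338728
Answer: 5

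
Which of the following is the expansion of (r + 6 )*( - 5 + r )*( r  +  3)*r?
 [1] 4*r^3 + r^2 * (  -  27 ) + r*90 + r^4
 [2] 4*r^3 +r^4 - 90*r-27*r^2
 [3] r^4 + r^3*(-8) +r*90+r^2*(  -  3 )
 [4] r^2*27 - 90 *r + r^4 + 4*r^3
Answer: 2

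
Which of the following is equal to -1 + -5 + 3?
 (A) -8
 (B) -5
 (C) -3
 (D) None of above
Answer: C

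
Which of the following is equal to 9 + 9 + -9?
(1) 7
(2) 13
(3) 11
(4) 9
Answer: 4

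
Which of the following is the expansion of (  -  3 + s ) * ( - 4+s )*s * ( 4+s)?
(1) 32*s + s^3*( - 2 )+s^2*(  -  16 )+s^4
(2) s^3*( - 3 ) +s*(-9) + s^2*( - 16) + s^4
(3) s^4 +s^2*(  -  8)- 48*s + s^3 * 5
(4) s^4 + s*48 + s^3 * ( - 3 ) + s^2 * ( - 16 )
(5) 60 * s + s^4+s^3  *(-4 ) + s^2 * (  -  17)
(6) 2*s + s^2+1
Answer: 4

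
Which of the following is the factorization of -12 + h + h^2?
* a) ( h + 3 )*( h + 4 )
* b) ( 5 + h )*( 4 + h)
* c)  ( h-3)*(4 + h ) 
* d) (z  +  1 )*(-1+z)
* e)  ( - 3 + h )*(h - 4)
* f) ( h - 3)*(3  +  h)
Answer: c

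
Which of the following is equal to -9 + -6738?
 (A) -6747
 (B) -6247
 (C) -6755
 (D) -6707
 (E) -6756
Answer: A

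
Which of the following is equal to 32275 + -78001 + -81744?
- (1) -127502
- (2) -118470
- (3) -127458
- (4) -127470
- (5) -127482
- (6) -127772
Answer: 4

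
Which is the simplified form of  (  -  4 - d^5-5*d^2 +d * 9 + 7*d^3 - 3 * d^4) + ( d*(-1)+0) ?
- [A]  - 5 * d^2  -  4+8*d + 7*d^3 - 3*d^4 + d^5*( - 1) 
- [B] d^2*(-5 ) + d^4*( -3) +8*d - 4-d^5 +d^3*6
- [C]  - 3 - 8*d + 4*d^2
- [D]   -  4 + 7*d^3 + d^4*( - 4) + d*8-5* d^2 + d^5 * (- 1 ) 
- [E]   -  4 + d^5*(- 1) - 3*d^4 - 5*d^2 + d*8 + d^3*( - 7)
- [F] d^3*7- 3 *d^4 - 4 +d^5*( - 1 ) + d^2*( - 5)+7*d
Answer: A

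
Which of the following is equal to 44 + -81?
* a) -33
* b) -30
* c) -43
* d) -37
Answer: d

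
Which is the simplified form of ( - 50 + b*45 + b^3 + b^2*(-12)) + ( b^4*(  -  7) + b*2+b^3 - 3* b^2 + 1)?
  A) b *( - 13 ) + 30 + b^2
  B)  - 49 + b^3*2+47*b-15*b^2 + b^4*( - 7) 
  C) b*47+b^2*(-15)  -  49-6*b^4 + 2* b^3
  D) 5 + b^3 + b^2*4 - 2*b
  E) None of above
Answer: B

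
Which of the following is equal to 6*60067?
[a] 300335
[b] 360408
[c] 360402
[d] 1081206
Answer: c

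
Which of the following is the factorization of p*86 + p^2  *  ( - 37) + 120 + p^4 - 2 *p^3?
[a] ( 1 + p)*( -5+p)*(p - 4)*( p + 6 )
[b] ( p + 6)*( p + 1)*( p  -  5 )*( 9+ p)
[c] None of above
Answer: a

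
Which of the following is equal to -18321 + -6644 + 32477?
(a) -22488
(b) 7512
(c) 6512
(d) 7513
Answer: b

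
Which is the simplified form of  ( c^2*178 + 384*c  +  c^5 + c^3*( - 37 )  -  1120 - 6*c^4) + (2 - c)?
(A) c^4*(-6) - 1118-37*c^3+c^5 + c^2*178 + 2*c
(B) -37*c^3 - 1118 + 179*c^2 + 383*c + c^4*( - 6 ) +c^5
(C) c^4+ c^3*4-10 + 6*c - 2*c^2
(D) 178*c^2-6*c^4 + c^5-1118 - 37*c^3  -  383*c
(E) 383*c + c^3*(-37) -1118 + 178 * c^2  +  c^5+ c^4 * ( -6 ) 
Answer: E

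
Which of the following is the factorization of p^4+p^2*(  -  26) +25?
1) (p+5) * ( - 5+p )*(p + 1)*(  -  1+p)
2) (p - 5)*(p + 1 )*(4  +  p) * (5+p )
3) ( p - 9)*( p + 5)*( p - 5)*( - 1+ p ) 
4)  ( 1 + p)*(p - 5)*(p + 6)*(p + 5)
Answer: 1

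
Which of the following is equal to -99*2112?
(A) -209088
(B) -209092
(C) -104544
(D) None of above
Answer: A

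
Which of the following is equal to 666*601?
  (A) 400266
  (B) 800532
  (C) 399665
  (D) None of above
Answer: A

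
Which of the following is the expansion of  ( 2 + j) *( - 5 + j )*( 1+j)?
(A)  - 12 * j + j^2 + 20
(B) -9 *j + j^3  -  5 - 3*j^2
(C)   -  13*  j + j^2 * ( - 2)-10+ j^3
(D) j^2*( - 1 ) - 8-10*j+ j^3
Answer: C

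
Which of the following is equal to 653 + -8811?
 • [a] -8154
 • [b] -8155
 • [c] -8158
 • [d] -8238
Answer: c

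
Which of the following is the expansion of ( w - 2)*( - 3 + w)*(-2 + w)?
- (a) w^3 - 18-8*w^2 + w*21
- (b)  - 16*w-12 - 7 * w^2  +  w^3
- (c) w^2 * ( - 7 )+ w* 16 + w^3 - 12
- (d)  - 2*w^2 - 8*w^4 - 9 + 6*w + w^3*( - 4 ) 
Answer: c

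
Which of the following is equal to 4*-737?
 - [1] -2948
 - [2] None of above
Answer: 1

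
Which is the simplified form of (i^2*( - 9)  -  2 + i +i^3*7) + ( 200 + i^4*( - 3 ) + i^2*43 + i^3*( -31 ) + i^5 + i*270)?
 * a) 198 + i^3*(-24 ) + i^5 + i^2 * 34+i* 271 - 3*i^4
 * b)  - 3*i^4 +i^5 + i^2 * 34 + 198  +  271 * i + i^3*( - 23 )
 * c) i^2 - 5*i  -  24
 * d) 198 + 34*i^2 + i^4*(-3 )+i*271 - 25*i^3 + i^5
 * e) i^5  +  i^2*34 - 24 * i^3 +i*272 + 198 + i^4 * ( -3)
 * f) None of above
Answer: a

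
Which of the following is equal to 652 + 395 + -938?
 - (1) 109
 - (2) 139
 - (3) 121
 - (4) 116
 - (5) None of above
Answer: 1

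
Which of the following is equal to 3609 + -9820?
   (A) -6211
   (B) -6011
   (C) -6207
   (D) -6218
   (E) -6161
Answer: A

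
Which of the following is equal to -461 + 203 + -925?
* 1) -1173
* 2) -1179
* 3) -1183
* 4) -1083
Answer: 3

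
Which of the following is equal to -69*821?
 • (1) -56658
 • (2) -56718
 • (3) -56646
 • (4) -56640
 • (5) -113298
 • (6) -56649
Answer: 6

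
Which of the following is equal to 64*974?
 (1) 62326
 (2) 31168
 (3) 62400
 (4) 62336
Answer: 4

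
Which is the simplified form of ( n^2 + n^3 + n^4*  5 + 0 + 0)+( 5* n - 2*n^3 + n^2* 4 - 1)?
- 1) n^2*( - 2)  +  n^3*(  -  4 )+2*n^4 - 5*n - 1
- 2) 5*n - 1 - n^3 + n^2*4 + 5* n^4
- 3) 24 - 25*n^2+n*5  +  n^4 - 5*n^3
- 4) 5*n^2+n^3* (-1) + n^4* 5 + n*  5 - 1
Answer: 4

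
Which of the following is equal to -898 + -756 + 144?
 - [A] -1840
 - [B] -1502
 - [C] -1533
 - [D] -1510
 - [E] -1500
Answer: D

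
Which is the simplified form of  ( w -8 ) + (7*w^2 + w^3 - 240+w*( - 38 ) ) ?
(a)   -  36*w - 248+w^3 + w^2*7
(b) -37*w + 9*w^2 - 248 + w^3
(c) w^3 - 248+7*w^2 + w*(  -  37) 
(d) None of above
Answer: c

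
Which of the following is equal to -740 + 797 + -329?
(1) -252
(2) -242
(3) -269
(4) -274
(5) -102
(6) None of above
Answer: 6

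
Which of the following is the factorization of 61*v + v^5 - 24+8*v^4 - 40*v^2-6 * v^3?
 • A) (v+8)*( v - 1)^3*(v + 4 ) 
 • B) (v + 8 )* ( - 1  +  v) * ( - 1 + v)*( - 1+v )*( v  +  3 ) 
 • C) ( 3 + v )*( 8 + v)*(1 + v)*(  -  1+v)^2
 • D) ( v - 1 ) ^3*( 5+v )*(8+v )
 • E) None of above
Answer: B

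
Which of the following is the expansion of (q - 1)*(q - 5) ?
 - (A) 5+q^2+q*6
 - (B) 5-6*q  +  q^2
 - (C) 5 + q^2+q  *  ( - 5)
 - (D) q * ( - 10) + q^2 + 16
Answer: B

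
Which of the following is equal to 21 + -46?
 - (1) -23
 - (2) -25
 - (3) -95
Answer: 2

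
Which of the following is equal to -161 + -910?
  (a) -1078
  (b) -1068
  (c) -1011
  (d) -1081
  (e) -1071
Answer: e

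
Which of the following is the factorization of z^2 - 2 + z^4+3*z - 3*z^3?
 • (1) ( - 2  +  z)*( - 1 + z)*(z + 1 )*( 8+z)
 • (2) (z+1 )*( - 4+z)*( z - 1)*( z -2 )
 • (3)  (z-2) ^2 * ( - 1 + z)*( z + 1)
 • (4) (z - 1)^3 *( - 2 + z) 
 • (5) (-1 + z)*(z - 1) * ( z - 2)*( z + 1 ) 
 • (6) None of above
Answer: 5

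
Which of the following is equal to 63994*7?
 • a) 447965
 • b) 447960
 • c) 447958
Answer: c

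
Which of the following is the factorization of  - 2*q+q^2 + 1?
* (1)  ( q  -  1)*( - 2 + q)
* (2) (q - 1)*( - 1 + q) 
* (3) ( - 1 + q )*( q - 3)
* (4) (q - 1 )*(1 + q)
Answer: 2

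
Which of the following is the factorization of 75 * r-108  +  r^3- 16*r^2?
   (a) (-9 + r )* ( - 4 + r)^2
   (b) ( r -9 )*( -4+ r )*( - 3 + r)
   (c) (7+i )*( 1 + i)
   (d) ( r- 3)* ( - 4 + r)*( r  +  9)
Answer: b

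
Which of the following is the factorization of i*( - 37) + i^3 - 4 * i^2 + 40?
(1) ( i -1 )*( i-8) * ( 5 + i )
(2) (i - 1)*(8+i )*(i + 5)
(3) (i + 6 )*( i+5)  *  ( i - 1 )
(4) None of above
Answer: 1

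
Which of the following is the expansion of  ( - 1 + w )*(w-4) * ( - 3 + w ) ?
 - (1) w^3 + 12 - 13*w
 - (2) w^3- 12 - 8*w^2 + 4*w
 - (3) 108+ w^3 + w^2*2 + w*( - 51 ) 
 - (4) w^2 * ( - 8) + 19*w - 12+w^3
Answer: 4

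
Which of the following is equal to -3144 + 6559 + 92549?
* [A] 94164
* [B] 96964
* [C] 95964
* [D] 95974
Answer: C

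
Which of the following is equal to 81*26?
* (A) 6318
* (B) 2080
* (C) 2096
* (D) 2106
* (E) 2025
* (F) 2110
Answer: D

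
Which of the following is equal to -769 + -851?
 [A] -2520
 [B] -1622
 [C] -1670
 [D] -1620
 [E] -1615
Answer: D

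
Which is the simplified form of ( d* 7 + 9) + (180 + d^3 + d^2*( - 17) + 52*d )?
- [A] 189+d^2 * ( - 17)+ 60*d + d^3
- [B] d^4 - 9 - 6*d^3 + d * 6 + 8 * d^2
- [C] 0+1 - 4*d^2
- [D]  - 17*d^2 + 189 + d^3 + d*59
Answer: D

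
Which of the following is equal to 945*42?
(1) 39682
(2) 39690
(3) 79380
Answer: 2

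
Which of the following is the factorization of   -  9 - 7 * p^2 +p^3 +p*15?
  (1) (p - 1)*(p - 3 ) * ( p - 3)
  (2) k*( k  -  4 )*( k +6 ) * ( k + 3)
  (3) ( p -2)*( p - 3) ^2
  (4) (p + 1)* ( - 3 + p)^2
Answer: 1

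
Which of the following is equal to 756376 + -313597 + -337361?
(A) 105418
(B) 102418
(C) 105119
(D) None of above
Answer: A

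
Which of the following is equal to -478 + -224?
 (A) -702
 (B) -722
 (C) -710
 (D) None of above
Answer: A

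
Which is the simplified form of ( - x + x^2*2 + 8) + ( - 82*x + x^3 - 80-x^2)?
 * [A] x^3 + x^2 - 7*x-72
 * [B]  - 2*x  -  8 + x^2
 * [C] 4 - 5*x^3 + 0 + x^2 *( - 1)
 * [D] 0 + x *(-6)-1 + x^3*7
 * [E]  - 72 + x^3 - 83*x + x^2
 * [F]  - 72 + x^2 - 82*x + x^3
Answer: E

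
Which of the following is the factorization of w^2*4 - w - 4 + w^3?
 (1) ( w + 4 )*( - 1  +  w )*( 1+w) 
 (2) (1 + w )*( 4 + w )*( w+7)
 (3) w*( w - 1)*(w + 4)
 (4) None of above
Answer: 1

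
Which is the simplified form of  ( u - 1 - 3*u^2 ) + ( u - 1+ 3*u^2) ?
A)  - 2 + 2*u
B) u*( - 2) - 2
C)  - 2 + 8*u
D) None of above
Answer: A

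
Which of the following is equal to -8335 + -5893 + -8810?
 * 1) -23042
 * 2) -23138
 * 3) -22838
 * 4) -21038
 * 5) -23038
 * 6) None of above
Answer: 5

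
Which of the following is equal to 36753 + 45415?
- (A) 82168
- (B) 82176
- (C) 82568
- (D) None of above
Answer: A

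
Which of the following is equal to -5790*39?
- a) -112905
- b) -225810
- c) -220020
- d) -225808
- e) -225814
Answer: b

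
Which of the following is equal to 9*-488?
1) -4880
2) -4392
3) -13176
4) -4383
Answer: 2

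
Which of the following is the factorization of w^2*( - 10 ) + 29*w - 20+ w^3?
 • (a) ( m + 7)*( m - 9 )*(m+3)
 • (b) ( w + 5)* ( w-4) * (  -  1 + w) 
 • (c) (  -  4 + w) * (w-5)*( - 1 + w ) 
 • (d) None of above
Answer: c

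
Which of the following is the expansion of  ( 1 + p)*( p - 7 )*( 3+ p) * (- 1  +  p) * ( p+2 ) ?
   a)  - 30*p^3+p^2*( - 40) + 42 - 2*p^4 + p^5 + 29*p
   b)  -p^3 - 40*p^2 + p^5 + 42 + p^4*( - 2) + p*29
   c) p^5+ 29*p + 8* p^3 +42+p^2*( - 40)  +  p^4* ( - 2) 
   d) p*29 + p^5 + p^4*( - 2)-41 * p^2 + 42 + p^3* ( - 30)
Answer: a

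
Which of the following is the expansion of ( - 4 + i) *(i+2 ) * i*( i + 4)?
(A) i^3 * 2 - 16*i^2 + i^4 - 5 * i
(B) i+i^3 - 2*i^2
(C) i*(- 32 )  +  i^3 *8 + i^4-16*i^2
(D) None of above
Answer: D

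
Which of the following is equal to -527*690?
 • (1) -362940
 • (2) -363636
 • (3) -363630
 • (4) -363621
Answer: 3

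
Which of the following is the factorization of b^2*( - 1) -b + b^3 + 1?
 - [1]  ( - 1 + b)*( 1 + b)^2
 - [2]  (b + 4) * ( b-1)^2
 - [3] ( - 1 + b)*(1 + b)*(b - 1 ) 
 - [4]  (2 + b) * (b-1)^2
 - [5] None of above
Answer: 3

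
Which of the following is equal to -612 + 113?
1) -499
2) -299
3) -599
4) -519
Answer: 1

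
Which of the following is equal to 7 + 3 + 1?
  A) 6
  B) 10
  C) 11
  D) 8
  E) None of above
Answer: C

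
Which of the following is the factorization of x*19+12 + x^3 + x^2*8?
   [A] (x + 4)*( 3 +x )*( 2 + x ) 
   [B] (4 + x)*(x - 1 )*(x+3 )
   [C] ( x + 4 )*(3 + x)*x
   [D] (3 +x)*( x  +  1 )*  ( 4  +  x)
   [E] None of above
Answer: D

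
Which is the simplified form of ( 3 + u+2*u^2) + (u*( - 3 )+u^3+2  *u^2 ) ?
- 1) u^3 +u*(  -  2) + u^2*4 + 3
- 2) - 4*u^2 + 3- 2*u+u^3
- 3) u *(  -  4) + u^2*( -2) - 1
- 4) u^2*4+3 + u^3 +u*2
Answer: 1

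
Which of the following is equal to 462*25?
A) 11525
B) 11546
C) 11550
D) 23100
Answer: C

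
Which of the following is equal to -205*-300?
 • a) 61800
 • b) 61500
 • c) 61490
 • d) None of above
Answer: b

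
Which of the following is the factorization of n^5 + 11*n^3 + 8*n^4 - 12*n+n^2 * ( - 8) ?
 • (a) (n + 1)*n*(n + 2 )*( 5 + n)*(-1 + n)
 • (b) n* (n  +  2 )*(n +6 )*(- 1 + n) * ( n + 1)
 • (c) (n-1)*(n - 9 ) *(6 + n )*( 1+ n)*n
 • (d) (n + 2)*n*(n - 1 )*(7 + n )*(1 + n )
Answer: b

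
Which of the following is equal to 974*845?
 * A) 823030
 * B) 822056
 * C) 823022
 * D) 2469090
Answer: A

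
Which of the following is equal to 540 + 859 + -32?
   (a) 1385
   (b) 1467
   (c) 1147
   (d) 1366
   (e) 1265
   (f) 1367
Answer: f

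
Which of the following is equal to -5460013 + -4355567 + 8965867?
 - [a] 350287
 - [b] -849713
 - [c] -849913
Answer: b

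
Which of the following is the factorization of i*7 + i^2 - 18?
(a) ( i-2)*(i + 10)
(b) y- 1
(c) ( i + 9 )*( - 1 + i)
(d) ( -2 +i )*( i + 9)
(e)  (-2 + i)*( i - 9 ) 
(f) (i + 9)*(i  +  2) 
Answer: d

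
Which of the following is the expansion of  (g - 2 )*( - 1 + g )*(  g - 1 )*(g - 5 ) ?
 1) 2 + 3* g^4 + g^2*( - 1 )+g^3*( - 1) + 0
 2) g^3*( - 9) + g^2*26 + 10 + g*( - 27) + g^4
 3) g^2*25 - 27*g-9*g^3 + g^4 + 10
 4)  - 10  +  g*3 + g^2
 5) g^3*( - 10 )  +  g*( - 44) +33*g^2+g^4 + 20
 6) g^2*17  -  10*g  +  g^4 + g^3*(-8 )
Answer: 3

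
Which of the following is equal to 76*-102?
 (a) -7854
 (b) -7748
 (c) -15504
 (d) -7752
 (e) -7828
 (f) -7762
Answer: d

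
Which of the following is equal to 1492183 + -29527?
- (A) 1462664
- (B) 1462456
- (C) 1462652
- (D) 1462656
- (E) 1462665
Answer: D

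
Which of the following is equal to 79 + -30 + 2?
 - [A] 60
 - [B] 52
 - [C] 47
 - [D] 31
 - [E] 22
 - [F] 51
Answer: F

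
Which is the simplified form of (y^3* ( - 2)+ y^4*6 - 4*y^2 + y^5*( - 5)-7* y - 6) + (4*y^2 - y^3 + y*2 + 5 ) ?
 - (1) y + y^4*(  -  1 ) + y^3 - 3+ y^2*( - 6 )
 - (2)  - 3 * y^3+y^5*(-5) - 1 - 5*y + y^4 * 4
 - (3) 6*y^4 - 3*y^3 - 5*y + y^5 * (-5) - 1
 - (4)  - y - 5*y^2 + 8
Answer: 3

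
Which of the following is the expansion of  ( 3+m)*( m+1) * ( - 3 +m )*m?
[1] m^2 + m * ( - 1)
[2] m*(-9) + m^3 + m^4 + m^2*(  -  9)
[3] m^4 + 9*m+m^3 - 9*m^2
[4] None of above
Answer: 2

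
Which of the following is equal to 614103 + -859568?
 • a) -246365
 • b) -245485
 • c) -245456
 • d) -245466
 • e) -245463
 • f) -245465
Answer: f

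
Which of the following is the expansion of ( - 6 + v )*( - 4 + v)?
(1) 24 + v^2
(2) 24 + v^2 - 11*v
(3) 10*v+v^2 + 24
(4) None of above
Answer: 4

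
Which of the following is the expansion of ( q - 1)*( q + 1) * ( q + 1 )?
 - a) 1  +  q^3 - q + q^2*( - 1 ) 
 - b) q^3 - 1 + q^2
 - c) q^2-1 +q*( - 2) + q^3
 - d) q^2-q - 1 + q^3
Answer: d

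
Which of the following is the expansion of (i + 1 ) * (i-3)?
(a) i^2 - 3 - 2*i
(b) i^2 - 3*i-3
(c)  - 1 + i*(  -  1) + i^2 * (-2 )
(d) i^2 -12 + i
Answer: a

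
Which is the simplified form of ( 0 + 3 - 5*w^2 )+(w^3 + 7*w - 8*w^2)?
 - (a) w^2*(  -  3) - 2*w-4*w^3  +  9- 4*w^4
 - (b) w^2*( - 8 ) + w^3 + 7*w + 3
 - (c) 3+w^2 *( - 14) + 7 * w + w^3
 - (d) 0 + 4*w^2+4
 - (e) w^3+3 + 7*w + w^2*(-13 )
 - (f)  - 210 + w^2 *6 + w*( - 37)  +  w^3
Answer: e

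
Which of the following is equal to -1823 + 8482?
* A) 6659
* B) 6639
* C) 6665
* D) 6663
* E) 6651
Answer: A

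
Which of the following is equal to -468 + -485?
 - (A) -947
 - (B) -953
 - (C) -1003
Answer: B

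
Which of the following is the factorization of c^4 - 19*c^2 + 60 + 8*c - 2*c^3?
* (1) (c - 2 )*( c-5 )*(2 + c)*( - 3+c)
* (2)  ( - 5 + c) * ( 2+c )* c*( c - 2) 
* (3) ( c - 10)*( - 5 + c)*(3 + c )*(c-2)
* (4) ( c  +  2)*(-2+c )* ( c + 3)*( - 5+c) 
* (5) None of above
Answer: 4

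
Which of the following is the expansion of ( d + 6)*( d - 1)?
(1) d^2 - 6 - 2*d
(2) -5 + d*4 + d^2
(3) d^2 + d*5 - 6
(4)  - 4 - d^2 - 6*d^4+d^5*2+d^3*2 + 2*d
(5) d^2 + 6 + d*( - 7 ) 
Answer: 3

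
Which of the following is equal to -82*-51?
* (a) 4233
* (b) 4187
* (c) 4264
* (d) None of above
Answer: d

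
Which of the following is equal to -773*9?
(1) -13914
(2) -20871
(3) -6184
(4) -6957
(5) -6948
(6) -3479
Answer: 4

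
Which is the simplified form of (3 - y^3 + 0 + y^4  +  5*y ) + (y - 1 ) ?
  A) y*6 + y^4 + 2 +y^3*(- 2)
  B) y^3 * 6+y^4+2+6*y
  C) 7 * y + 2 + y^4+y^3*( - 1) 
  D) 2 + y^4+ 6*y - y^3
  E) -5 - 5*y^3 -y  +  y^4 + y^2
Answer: D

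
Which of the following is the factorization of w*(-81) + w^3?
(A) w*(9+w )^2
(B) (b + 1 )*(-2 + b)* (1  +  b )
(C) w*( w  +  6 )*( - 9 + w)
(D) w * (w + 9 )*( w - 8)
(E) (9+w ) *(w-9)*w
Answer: E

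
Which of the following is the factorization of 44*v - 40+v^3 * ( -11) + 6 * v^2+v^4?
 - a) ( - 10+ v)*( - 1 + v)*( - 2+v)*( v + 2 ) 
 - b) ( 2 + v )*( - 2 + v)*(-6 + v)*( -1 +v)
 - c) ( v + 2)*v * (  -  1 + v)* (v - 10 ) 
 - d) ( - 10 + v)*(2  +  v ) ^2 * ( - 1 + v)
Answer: a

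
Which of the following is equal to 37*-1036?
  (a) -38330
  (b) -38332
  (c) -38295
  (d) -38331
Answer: b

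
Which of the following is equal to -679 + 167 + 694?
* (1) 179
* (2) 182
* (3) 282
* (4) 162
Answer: 2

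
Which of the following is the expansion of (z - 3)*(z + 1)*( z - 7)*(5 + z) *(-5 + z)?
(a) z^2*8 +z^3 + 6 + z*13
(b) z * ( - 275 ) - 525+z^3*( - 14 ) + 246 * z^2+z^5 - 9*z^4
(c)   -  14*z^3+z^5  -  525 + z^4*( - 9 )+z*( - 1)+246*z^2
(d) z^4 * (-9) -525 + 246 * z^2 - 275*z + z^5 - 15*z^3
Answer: b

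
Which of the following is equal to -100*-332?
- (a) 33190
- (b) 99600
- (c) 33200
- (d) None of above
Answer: c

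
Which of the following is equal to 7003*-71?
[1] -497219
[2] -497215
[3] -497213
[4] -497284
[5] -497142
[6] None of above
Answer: 3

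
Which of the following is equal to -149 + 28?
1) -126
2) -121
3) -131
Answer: 2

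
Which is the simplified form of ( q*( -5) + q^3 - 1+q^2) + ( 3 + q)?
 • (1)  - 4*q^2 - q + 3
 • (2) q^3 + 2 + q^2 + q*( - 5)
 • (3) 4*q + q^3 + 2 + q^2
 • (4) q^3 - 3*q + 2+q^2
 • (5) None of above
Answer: 5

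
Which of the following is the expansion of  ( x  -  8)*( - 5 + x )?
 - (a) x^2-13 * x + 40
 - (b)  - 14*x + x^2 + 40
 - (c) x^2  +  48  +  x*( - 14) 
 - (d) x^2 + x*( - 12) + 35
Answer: a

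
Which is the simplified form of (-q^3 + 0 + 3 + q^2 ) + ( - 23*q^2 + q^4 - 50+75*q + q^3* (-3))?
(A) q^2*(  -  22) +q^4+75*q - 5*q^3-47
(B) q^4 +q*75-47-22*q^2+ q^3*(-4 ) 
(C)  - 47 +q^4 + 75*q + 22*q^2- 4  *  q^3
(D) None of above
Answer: B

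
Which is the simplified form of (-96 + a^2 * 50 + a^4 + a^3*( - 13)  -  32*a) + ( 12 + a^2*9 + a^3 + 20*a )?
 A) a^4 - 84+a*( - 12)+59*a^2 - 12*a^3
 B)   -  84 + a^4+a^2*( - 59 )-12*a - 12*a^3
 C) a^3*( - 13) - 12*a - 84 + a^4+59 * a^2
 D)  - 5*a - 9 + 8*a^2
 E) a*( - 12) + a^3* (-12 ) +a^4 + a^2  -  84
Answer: A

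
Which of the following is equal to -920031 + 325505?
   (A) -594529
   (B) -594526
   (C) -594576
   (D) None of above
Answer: B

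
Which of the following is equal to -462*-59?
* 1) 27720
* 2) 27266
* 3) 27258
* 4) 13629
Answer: 3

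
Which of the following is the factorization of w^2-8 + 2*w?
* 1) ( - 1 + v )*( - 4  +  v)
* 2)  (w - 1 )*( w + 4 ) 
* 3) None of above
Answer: 3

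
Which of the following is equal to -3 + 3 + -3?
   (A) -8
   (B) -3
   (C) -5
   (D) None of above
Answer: B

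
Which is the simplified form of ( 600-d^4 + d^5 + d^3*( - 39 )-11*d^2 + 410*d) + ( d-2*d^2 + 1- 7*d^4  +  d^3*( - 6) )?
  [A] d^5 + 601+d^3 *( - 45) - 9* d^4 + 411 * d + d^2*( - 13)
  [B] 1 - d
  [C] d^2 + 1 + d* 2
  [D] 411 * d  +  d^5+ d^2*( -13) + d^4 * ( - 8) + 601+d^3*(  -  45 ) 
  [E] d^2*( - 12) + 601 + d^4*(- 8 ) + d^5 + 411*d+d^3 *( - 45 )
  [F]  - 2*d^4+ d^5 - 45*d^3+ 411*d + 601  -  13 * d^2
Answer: D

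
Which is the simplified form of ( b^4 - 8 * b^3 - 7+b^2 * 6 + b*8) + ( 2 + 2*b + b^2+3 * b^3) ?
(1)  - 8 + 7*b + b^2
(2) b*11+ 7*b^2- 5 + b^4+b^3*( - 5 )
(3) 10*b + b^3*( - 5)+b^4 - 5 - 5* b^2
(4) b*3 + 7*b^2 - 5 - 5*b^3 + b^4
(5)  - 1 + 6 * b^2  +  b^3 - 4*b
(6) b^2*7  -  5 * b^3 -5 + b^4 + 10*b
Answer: 6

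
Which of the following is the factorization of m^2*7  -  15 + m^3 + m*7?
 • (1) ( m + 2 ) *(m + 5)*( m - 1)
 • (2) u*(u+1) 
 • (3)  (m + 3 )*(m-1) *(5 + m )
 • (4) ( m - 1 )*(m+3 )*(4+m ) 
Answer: 3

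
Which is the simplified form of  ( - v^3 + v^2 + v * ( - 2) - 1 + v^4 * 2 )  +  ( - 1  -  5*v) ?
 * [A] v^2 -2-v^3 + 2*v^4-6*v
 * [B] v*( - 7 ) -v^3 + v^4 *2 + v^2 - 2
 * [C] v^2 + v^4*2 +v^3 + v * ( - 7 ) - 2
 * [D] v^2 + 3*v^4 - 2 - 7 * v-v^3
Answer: B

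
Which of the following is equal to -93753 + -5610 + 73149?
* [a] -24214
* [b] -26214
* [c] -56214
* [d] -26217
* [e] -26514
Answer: b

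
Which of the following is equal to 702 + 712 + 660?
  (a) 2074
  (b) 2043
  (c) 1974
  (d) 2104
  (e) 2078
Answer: a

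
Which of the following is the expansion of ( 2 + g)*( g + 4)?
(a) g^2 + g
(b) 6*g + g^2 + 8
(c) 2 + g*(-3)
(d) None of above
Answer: b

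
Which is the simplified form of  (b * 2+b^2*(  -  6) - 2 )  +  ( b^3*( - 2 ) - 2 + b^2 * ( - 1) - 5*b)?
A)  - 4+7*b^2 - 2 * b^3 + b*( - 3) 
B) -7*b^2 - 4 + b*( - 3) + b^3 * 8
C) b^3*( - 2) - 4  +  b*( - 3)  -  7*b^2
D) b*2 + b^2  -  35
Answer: C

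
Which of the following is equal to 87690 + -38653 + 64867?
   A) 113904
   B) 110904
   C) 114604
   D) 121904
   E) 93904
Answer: A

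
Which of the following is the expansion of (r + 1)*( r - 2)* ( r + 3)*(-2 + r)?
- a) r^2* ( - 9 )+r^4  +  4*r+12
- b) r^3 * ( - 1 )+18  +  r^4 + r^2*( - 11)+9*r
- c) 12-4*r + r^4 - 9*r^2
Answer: a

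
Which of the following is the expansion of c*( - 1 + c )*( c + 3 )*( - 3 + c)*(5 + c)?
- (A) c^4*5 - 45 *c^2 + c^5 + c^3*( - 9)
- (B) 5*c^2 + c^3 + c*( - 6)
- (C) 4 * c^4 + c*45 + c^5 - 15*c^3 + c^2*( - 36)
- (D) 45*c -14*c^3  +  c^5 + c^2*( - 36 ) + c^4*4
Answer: D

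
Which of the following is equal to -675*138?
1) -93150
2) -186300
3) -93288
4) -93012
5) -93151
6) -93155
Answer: 1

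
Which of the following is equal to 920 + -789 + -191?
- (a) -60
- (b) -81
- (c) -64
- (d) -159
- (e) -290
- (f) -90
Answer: a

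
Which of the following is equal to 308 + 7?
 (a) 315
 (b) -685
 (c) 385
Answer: a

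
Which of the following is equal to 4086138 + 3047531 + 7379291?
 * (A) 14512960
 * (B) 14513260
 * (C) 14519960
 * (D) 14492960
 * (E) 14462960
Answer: A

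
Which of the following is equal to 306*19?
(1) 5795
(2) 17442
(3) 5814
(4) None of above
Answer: 3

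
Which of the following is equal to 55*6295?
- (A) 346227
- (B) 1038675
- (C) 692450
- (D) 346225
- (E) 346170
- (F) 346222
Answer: D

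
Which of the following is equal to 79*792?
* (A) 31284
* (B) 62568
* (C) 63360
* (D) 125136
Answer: B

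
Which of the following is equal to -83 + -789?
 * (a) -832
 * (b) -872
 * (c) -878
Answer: b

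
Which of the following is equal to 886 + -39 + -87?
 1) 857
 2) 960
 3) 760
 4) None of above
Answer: 3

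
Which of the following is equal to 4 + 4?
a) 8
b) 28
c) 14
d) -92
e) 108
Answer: a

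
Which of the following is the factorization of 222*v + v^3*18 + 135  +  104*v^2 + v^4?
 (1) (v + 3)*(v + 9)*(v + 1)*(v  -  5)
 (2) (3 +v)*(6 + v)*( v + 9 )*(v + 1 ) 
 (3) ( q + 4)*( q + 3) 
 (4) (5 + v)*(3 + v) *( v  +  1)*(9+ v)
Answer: 4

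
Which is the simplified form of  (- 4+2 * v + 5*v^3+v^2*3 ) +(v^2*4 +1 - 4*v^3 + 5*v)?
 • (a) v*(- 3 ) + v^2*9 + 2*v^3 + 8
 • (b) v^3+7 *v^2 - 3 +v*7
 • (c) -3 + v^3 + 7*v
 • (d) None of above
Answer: b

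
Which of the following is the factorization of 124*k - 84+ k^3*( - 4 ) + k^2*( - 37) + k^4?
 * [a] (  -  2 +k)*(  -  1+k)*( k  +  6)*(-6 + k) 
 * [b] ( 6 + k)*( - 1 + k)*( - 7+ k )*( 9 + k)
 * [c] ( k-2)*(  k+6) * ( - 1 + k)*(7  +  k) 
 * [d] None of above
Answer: d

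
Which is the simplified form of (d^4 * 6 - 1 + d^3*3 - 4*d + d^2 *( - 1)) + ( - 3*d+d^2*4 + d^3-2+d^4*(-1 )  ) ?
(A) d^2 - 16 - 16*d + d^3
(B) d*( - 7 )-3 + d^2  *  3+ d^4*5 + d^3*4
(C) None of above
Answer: B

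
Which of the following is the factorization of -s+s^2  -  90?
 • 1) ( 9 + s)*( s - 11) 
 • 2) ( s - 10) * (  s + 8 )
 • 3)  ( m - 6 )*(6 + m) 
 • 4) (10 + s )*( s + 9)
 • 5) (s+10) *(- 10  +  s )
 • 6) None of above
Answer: 6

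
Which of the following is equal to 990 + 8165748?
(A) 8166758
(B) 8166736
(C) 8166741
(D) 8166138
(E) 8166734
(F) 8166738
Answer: F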